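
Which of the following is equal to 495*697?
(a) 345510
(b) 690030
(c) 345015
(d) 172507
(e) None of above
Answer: c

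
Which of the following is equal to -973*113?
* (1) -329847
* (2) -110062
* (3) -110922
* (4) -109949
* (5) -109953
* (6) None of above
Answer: 4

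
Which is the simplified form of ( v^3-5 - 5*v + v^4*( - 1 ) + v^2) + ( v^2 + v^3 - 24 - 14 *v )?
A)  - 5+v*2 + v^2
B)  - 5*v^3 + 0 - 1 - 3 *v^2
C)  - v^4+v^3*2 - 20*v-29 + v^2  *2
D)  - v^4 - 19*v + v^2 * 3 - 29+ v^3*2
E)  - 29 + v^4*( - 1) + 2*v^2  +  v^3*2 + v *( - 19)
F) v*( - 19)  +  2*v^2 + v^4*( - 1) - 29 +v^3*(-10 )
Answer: E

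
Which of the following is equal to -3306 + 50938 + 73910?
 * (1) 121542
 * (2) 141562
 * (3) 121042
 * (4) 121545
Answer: 1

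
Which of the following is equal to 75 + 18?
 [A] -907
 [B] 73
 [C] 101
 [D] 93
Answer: D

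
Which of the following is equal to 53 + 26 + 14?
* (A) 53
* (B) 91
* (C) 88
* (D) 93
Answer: D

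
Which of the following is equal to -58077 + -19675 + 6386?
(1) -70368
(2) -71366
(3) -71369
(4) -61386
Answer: 2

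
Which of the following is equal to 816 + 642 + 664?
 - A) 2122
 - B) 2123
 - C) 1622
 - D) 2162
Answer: A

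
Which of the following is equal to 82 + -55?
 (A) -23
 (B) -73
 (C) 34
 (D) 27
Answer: D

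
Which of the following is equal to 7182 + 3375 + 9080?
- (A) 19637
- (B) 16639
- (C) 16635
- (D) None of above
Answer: A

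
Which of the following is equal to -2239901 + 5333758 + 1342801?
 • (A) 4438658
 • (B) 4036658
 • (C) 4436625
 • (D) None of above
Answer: D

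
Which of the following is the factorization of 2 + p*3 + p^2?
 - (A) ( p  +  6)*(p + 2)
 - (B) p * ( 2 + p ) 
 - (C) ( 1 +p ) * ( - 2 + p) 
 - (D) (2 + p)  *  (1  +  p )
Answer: D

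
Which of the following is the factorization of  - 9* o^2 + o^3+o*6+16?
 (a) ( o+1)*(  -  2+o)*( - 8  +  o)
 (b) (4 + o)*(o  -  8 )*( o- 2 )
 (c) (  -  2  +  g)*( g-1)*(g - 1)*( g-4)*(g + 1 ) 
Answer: a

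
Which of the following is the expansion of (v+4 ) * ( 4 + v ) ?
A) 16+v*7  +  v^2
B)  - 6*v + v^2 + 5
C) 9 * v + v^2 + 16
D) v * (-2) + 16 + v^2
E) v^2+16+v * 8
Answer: E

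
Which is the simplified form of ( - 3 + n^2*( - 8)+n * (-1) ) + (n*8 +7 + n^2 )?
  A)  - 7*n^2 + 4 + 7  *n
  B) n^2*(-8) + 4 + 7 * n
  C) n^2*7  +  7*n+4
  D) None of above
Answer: A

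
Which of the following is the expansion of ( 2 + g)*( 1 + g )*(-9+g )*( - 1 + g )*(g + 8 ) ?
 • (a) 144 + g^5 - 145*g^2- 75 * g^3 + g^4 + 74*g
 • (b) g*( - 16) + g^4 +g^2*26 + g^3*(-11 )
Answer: a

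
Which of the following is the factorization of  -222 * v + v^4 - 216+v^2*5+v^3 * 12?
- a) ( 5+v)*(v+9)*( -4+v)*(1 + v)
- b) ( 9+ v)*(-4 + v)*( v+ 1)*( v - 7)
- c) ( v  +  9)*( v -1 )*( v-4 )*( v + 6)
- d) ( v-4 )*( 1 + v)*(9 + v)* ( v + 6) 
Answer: d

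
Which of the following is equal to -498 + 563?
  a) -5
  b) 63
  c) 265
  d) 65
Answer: d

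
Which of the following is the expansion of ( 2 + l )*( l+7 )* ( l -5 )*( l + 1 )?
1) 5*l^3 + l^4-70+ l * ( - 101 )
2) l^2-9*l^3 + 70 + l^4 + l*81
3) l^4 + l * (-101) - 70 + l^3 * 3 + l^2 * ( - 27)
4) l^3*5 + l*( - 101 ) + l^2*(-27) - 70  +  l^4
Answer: 4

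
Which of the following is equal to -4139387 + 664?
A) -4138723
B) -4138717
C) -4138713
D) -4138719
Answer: A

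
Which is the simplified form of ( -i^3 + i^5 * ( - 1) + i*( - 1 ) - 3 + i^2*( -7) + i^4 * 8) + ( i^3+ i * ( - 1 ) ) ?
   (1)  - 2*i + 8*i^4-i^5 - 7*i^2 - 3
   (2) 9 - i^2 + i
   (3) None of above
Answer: 1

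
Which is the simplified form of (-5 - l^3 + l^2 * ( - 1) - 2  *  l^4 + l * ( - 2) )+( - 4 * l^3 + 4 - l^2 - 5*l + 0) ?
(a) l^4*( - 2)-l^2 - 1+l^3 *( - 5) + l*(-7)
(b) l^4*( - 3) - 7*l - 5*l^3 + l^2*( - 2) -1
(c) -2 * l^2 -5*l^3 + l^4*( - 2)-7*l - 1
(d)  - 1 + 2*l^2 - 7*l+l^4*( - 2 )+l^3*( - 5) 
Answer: c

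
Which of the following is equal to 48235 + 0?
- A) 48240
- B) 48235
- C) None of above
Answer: B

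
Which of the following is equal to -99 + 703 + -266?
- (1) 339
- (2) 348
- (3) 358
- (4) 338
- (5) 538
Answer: 4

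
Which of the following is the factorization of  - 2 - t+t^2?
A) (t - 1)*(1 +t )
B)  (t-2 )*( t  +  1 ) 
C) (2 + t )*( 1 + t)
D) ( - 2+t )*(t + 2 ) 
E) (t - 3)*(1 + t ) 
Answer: B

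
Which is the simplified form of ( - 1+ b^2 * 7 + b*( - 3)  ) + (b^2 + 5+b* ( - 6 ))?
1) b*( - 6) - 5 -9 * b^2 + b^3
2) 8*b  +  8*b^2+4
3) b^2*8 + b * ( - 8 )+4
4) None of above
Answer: 4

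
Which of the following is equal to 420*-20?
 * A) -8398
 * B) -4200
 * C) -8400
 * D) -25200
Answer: C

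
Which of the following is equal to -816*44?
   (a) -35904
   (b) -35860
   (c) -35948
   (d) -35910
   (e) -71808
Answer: a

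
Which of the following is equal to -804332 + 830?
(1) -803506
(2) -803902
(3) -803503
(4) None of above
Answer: 4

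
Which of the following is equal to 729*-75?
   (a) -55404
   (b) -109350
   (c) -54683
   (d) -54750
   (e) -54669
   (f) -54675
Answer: f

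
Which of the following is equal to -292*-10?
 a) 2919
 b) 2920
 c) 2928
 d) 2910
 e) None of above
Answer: b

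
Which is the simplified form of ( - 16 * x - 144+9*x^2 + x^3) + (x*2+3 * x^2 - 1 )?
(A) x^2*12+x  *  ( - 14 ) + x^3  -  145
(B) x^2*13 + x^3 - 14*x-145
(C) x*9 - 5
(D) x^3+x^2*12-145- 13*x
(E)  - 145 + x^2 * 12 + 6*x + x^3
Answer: A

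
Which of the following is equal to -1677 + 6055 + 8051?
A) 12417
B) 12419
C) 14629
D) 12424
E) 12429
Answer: E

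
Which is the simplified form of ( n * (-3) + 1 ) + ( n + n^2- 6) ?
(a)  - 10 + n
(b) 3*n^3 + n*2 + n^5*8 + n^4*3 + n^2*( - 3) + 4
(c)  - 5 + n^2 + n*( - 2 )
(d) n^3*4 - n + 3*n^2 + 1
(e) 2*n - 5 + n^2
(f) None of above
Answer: c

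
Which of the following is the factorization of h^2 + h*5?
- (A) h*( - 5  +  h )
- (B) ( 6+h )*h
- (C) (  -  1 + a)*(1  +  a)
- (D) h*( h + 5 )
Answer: D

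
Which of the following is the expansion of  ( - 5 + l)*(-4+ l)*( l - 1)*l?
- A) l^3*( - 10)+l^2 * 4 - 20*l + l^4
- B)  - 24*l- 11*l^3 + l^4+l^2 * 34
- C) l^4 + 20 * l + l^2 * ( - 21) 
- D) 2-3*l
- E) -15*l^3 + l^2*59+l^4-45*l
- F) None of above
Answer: F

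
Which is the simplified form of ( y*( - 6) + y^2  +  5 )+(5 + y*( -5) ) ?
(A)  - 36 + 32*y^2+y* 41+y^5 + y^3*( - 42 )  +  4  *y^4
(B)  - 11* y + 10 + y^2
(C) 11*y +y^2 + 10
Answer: B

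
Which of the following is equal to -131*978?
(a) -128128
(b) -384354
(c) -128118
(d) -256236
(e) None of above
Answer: c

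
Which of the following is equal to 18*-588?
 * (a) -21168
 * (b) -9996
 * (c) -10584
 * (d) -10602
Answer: c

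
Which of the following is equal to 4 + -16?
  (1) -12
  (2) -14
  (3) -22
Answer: 1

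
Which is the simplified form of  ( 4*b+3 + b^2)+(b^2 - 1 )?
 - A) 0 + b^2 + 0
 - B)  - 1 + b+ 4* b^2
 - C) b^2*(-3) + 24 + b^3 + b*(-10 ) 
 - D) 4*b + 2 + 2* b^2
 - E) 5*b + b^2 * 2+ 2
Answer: D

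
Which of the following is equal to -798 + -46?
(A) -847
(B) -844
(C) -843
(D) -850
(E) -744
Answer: B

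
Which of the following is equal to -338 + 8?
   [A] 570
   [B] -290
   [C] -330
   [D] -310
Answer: C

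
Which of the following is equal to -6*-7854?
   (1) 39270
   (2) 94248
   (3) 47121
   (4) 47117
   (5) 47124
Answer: 5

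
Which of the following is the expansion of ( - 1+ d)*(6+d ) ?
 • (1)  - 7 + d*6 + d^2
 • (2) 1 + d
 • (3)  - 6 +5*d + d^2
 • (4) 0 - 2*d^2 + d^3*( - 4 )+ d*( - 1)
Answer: 3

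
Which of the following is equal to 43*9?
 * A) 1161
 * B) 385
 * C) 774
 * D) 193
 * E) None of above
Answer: E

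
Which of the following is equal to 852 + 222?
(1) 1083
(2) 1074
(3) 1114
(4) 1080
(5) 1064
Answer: 2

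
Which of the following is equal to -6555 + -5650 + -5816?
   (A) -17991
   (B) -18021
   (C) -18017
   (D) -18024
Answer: B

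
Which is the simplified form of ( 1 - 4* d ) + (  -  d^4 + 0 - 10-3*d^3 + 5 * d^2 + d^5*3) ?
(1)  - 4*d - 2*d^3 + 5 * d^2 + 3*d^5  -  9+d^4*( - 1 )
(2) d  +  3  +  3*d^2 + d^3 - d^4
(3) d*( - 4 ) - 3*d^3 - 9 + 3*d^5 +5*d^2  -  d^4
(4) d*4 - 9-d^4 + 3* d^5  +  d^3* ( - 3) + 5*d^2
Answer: 3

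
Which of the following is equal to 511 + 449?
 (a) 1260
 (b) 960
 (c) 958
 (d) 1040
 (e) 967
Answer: b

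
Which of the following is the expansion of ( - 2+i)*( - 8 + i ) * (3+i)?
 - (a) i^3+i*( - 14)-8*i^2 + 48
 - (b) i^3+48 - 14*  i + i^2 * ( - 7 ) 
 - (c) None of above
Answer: b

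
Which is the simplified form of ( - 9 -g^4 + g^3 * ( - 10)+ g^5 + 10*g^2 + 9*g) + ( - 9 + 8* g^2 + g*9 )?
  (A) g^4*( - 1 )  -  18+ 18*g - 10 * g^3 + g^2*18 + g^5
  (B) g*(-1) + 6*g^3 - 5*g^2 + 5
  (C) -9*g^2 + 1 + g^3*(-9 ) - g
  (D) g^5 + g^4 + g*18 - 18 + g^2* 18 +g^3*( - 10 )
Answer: A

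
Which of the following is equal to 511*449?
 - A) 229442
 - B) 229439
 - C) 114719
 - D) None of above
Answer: B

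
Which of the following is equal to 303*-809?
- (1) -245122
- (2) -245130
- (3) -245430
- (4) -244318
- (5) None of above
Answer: 5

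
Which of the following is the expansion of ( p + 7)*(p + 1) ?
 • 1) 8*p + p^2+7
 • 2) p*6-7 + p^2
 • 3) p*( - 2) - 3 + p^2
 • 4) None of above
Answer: 1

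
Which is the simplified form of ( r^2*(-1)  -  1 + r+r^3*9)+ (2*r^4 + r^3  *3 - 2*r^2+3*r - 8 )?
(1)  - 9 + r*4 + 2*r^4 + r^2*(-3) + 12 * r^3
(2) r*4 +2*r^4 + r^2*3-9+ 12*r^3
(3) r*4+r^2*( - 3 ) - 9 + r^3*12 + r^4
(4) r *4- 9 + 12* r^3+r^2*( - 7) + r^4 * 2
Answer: 1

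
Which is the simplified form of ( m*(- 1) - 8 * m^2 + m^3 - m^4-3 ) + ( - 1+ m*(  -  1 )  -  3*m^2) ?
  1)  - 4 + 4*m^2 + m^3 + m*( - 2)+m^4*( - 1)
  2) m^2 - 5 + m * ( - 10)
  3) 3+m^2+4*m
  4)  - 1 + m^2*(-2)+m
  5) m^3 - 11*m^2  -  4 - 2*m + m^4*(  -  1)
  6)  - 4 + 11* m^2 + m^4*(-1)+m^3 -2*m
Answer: 5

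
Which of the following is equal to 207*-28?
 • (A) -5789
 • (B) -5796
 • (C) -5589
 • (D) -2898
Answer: B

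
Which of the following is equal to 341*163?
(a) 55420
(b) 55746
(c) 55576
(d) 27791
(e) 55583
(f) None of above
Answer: e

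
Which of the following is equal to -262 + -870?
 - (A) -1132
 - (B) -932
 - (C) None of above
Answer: A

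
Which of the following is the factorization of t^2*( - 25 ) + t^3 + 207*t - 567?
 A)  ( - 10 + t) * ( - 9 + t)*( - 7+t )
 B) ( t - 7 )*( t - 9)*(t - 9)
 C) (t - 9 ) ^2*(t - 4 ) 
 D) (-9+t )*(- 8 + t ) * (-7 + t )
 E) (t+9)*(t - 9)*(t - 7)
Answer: B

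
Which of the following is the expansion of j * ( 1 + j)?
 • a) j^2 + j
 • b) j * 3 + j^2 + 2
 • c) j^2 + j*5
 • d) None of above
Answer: a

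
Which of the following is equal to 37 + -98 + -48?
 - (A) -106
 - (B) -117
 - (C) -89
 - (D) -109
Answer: D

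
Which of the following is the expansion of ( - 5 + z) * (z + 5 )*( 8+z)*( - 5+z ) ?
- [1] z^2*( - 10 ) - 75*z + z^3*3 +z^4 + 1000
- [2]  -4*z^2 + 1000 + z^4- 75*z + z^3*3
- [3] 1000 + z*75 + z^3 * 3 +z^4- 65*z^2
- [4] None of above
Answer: 4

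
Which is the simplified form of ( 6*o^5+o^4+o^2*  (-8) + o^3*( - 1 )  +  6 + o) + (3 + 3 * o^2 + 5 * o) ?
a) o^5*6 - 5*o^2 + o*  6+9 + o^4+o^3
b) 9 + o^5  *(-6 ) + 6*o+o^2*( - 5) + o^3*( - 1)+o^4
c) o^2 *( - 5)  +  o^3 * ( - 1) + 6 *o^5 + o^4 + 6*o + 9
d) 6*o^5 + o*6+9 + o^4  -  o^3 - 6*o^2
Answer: c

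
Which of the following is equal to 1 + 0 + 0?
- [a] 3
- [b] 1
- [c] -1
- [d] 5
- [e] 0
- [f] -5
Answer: b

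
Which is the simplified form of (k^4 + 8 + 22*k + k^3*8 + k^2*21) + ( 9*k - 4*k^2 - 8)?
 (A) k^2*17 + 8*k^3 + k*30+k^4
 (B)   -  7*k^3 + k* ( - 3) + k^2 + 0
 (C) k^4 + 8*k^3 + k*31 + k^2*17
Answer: C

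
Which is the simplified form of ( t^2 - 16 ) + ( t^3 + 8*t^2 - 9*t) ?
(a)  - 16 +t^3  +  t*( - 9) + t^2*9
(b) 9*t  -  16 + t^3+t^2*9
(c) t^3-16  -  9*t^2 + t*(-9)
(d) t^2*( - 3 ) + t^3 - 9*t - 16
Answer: a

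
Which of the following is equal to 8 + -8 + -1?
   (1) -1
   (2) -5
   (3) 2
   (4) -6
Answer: 1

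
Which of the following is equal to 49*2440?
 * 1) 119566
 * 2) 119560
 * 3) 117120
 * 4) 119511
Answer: 2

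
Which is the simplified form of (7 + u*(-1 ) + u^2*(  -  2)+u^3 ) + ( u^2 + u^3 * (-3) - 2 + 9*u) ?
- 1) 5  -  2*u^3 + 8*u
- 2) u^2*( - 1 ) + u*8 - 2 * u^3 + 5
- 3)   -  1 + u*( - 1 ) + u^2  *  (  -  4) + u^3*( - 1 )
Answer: 2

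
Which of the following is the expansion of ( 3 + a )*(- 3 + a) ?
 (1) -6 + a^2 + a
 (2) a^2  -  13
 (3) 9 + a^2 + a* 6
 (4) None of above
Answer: 4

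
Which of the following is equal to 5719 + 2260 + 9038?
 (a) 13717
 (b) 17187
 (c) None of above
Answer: c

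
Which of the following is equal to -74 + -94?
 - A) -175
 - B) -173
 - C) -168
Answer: C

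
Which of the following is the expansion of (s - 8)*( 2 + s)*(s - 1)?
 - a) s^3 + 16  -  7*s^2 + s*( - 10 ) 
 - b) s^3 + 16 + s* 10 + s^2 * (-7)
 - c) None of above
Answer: a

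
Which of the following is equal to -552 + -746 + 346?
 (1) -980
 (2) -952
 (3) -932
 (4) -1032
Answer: 2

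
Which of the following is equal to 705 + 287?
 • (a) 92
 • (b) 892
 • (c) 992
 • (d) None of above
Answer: c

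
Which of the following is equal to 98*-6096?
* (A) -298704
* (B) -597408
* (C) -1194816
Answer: B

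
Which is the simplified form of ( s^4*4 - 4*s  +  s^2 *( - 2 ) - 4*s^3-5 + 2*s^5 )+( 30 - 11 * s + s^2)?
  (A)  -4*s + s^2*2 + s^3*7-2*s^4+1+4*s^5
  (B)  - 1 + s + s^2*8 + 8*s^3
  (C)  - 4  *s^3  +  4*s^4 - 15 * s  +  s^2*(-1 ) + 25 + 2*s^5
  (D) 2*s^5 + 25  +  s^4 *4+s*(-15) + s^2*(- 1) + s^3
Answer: C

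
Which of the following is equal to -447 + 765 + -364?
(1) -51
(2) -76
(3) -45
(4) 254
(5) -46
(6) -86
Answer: 5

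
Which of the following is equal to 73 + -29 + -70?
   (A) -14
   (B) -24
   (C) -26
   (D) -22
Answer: C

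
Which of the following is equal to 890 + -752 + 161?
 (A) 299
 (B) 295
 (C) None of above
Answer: A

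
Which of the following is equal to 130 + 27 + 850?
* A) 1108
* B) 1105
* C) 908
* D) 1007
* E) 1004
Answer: D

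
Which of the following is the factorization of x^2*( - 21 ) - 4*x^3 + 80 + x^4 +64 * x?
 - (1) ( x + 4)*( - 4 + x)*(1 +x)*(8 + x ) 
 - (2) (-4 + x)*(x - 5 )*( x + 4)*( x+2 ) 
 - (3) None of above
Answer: 3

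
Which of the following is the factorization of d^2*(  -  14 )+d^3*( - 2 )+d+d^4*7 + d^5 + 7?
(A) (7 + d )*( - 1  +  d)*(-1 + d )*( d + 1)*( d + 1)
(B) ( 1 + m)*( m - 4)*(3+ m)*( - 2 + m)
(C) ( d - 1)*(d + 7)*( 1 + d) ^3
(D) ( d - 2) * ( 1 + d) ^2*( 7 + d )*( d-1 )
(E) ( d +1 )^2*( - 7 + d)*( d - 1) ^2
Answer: A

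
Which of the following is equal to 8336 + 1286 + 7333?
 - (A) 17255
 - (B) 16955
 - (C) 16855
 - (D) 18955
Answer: B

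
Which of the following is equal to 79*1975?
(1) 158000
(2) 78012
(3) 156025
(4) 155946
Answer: 3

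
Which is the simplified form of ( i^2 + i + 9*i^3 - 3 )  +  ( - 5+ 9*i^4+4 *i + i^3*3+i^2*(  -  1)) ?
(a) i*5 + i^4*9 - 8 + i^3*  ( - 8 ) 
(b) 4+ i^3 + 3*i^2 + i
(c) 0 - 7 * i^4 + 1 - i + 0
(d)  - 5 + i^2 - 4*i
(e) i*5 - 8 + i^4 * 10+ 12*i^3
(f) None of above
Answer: f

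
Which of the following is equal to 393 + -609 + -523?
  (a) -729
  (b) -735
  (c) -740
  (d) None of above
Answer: d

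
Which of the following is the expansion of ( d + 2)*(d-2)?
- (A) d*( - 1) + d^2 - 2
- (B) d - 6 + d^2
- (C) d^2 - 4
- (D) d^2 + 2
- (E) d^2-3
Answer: C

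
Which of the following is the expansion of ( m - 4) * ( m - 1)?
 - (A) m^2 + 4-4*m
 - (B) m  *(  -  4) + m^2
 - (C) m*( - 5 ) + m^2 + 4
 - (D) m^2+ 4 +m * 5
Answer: C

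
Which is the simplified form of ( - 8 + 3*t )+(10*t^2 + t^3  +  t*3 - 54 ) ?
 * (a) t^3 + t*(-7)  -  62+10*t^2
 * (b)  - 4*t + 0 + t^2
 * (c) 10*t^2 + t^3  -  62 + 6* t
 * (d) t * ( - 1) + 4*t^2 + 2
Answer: c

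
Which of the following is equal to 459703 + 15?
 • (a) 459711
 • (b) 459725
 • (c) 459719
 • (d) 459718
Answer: d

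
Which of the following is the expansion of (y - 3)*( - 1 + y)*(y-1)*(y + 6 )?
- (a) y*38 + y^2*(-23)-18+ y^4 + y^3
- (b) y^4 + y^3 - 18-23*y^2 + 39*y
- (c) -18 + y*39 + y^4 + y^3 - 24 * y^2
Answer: b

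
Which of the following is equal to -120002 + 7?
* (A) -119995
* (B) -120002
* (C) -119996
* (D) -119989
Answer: A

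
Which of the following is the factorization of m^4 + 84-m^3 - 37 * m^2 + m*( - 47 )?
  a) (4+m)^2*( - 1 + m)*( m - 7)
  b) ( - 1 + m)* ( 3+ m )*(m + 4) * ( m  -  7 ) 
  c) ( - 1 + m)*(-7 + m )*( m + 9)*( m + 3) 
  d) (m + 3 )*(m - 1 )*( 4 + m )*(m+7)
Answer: b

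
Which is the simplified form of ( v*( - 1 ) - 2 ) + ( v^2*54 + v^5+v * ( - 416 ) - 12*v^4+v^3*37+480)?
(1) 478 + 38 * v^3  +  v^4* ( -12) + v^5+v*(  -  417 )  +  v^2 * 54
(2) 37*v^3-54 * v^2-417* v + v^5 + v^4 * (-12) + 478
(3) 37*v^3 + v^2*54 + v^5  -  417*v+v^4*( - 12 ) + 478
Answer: 3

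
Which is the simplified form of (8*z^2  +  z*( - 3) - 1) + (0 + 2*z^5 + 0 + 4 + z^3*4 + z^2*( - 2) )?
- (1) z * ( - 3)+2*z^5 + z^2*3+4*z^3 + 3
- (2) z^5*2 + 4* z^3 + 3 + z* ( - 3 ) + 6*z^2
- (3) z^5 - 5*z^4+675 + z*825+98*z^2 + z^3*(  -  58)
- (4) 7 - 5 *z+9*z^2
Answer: 2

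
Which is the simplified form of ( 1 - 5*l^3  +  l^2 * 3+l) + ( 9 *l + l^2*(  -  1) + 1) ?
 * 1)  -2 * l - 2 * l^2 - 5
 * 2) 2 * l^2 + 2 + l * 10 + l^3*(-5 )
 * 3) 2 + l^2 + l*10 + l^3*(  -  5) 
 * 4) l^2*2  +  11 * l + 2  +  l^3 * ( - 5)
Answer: 2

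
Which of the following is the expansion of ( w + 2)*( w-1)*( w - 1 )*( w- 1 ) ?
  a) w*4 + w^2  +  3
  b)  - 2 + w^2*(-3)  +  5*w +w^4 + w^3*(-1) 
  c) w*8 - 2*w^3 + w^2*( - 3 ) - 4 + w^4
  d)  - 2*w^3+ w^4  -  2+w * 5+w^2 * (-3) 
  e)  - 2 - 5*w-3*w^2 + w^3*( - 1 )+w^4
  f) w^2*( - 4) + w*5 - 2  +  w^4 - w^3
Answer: b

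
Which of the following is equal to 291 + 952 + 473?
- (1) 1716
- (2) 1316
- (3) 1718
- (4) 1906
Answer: 1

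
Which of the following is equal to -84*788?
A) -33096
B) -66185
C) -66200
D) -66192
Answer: D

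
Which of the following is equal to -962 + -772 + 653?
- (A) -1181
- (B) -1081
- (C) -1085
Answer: B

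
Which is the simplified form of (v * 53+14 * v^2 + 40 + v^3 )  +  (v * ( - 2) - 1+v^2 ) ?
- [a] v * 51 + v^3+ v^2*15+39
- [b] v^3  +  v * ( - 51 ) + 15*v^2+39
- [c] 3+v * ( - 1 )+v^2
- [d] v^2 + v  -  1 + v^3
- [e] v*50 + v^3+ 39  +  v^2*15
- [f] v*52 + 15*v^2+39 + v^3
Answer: a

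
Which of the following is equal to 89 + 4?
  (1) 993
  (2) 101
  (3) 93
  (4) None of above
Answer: 3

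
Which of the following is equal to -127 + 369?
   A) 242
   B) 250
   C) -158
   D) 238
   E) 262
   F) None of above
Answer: A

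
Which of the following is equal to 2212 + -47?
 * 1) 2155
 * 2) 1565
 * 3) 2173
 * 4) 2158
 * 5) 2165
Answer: 5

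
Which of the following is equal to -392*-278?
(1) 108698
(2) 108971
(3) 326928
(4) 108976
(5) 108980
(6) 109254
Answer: 4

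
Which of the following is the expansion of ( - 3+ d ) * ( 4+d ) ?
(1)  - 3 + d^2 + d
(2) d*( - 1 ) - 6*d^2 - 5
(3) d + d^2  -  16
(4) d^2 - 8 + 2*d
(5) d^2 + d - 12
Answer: 5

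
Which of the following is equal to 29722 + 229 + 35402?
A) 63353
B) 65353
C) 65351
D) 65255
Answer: B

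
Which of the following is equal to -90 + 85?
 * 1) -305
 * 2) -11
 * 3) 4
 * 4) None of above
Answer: 4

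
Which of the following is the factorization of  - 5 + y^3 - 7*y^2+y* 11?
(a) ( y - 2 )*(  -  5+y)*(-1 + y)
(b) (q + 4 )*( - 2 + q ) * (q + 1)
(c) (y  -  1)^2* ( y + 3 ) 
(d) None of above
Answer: d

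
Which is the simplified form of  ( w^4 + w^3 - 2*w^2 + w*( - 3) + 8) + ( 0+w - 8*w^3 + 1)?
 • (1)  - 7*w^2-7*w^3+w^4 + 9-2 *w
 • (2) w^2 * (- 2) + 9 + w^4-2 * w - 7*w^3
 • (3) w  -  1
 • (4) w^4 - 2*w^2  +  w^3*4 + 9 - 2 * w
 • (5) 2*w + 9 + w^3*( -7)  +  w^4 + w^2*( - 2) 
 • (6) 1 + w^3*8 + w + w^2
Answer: 2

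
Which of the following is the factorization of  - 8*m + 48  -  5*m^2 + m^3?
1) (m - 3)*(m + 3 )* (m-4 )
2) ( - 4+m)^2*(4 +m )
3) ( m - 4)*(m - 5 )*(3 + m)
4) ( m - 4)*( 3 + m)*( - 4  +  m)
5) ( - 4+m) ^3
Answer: 4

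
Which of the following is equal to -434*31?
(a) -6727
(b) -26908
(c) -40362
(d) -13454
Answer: d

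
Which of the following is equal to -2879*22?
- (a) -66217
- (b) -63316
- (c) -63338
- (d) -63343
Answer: c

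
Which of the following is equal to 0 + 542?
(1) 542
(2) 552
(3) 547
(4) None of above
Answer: 1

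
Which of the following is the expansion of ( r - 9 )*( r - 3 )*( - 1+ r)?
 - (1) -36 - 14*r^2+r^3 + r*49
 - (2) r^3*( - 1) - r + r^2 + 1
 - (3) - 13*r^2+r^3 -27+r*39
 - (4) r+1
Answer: 3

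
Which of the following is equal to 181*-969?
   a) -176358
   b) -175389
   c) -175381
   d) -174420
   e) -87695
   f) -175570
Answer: b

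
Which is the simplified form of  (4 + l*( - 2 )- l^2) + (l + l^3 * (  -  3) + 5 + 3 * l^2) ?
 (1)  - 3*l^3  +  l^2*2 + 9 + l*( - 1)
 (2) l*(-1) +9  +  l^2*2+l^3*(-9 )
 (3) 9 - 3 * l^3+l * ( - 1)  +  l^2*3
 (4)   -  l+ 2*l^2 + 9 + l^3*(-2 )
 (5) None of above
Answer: 1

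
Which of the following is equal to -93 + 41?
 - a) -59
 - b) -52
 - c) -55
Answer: b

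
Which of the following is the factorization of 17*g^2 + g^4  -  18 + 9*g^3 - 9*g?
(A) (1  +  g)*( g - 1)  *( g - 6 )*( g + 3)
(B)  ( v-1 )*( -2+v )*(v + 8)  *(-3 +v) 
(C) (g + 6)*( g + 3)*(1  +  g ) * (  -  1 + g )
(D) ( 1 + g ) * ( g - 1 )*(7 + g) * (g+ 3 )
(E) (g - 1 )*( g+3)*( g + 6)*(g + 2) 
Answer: C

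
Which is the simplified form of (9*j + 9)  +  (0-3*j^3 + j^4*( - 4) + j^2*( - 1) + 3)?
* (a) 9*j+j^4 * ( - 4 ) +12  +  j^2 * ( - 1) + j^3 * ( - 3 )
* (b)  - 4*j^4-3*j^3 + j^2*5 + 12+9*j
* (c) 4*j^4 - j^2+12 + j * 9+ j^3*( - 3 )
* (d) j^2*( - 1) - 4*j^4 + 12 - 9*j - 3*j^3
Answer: a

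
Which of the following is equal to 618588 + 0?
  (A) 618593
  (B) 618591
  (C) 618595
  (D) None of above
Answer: D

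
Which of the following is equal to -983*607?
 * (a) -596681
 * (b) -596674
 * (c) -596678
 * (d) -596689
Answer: a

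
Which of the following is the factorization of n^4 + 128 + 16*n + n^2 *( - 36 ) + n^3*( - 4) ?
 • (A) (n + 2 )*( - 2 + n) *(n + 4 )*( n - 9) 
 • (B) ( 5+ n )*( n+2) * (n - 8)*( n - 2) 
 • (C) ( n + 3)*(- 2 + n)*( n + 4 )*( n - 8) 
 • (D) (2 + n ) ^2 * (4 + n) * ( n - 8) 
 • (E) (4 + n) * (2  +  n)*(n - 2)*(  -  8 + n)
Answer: E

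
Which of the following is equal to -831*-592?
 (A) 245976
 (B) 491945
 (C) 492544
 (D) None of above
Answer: D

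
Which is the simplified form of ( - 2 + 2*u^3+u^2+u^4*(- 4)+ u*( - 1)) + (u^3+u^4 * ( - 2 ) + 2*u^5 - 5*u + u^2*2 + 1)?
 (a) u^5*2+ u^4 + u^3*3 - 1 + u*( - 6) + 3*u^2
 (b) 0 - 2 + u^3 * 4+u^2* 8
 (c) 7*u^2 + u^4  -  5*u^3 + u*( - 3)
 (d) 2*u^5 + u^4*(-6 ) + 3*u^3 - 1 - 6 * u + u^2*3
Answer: d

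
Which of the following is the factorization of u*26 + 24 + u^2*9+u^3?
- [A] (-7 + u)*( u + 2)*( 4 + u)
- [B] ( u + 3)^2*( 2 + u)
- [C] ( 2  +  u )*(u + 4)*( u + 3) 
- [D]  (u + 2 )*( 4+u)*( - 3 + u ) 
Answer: C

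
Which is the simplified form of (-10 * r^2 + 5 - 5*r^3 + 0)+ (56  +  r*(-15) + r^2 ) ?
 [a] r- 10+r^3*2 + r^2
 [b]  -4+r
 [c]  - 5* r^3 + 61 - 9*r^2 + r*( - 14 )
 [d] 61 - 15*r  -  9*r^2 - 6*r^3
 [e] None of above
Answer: e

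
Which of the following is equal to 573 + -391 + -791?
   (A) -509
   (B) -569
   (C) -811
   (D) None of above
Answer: D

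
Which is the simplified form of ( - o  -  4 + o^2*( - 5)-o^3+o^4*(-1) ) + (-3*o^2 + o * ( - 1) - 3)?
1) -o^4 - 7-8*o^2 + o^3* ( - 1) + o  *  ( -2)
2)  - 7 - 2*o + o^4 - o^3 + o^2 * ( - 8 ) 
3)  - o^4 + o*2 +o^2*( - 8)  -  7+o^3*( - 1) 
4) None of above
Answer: 1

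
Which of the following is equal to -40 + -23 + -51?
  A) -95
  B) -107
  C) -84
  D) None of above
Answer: D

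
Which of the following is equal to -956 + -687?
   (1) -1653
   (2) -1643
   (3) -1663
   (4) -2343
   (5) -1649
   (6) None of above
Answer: 2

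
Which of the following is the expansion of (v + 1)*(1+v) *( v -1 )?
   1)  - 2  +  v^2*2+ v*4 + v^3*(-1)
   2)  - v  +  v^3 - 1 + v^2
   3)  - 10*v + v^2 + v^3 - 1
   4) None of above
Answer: 2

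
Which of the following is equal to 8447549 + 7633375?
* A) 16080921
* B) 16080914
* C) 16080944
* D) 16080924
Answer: D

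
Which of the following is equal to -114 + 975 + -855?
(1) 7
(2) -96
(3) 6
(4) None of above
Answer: 3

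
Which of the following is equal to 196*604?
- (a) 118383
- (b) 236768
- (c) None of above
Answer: c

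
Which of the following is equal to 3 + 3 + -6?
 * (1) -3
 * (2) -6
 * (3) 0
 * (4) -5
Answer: 3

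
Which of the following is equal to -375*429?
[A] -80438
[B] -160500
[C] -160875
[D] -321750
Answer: C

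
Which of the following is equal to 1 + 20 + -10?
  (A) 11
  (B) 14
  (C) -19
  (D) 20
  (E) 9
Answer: A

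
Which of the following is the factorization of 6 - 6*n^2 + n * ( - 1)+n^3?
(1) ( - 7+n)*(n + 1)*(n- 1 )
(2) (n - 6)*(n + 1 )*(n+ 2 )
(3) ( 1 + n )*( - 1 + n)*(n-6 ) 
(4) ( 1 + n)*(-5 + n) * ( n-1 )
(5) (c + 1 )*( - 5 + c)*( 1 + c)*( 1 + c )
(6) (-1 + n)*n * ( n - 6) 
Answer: 3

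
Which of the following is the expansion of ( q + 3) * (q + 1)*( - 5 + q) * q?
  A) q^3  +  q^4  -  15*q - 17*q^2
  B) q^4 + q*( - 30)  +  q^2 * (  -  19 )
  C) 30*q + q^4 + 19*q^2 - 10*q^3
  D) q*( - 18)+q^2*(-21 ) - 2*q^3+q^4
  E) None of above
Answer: E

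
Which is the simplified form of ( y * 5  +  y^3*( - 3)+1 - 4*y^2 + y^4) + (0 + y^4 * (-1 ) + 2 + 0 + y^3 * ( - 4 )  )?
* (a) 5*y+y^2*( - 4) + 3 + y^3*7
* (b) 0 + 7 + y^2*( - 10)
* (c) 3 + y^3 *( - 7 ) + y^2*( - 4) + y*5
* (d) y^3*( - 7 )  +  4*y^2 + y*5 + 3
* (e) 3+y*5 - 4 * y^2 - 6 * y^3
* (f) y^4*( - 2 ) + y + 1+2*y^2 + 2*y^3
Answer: c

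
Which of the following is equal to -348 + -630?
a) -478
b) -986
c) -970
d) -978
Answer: d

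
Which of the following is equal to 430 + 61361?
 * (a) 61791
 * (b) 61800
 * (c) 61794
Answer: a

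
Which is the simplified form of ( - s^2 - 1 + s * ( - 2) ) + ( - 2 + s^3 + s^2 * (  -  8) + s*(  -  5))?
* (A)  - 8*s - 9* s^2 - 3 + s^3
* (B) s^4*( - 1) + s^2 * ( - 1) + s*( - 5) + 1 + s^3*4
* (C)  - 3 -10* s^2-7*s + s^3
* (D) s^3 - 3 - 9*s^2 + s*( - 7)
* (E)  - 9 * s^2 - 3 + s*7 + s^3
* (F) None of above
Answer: D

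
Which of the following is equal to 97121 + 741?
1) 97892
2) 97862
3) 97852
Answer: 2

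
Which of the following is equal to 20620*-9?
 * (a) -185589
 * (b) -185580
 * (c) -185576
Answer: b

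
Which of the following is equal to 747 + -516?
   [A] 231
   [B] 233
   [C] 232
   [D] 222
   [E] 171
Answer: A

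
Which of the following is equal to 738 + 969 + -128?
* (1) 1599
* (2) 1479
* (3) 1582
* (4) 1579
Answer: 4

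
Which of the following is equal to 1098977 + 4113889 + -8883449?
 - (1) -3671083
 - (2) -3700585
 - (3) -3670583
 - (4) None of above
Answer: 3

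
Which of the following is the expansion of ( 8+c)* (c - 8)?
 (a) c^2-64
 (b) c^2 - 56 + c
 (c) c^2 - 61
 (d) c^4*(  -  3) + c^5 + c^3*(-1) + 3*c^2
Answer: a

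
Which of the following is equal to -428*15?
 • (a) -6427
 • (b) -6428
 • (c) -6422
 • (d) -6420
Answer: d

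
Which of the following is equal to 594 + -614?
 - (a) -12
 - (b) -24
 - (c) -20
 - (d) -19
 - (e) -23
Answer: c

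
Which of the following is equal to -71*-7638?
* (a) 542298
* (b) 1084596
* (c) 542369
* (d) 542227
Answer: a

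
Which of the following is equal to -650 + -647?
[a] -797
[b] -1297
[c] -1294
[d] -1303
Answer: b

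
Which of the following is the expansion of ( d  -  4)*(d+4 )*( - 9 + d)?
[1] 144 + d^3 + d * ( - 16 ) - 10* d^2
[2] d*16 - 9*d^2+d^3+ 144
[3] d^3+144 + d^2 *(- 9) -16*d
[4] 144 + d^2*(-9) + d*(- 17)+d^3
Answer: 3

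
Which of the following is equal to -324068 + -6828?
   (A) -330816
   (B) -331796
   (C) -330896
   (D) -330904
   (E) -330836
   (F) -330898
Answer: C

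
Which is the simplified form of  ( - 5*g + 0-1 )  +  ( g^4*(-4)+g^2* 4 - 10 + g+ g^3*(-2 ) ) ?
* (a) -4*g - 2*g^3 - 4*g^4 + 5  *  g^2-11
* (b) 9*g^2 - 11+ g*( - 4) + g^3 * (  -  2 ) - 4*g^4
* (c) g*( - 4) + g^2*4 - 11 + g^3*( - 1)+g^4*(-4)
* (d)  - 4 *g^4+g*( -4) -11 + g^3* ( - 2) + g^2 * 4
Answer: d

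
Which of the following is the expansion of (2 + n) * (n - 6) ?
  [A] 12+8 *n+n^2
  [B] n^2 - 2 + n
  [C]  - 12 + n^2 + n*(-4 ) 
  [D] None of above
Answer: C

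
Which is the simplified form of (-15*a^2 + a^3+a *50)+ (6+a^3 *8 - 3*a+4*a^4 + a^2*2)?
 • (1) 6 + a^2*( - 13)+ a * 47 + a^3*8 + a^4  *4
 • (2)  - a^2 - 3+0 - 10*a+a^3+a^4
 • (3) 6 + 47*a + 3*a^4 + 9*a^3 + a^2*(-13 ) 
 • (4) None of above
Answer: 4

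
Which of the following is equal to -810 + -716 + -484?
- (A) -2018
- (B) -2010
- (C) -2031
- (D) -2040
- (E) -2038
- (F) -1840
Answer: B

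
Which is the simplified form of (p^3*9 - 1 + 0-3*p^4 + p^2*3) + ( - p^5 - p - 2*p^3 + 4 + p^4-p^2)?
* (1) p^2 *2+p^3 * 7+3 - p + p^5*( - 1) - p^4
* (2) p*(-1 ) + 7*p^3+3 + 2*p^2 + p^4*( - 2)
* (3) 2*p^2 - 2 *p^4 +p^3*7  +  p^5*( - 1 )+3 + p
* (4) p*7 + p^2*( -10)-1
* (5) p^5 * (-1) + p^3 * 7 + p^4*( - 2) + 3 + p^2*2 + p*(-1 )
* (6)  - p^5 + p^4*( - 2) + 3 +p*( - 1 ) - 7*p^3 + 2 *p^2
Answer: 5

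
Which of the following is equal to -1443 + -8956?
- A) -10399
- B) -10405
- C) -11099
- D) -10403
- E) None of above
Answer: A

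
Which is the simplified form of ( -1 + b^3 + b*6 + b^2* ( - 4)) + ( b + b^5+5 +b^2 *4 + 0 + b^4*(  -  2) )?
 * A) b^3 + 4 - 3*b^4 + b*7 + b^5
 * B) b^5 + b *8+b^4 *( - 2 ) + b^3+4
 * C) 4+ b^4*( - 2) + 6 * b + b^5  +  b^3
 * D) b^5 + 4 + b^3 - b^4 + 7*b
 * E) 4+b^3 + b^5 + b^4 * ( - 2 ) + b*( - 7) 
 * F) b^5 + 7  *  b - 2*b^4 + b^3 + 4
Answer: F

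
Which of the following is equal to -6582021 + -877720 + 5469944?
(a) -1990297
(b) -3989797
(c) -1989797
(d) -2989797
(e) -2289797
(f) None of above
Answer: c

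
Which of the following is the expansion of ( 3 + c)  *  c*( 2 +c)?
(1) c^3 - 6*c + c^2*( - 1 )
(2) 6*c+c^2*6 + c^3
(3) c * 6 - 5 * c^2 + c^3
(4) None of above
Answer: 4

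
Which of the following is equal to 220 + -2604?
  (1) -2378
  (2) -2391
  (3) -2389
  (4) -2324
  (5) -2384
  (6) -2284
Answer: 5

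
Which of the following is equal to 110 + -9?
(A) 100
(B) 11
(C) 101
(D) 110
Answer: C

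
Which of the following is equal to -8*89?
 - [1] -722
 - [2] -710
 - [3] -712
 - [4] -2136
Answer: 3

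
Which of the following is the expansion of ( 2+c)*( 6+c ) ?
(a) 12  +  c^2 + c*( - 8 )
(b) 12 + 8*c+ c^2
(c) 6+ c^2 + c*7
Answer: b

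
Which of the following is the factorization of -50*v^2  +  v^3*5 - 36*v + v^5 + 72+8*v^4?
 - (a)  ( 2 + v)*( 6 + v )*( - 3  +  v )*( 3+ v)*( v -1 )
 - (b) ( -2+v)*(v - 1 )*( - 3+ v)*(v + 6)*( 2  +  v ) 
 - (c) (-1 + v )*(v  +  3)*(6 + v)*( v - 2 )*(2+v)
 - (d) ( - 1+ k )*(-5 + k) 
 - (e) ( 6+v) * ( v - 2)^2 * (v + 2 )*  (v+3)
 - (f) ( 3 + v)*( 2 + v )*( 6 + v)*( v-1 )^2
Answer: c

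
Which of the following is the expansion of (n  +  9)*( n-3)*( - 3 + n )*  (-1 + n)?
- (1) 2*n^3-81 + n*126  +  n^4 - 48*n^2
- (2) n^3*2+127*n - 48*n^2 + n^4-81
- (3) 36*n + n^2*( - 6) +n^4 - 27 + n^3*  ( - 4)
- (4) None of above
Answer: 1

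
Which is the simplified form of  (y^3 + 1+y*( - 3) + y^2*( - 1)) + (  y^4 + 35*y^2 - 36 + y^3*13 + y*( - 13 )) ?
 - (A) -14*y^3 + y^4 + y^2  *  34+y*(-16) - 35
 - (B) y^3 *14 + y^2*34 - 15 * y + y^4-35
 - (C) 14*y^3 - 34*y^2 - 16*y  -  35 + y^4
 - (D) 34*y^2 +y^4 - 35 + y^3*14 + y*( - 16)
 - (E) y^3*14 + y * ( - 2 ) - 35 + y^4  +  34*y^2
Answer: D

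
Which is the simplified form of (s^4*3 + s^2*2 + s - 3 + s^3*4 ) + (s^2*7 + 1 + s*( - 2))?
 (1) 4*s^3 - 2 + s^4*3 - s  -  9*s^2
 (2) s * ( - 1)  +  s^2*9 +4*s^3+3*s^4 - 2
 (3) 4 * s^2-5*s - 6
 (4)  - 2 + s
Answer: 2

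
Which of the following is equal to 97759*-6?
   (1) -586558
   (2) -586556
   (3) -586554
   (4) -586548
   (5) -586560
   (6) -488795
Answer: 3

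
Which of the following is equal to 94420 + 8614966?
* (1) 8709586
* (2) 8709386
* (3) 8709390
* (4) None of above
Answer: 2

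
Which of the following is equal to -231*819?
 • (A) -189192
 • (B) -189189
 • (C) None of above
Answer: B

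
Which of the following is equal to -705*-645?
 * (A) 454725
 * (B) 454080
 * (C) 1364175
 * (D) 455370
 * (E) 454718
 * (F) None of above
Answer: A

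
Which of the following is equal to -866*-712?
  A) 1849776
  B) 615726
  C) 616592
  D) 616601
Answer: C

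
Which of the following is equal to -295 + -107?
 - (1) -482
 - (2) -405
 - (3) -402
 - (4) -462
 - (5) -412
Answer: 3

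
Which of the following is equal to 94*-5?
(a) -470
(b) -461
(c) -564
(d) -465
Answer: a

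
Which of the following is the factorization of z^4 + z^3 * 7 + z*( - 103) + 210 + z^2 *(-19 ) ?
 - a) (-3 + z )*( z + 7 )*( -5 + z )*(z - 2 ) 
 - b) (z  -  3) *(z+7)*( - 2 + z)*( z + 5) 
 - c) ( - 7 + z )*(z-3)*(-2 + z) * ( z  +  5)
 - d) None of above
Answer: b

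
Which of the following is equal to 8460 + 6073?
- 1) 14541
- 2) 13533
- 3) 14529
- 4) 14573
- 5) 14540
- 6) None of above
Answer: 6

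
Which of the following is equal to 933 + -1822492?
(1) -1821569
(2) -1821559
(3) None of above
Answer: 2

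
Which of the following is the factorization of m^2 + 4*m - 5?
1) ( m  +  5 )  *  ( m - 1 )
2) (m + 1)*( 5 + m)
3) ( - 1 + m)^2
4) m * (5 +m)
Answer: 1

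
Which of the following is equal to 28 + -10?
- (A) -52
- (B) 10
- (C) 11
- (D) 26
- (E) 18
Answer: E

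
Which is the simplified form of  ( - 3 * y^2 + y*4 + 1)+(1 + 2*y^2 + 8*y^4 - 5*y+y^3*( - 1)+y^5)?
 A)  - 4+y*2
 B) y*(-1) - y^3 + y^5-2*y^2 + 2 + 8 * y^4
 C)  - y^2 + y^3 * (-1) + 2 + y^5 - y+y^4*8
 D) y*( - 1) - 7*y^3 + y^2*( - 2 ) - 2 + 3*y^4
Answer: C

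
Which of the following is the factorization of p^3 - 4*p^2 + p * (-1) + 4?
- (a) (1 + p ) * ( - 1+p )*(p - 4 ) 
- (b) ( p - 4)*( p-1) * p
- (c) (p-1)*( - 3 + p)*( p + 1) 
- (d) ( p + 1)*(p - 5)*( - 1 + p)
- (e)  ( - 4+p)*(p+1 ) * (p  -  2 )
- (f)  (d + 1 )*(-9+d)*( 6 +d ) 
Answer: a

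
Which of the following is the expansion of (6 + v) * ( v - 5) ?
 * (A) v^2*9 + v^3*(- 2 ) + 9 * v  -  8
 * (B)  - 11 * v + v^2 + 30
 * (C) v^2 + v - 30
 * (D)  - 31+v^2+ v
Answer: C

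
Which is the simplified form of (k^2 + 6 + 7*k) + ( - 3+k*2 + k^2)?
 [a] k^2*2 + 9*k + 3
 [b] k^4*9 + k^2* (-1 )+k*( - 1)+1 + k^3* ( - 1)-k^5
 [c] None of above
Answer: a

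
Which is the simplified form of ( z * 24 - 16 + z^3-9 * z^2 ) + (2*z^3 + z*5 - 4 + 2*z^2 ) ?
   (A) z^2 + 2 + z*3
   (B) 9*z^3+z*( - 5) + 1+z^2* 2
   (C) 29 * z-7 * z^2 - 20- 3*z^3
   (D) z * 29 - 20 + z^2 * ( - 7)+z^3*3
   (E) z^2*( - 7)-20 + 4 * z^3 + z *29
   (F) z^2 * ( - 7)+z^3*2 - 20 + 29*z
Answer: D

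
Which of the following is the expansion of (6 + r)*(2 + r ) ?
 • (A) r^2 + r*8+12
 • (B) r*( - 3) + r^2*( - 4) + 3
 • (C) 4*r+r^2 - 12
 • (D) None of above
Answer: A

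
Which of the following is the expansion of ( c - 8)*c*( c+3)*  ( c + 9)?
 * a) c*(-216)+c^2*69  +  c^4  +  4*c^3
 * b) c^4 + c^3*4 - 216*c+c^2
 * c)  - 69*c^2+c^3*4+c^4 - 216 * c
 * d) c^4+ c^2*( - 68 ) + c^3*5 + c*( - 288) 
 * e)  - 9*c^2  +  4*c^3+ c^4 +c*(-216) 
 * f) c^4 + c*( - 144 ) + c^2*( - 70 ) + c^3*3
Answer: c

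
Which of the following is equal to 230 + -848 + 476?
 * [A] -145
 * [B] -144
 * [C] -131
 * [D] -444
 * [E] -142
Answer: E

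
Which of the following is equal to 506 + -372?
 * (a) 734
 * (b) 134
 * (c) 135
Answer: b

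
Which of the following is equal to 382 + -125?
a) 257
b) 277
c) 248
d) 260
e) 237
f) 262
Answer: a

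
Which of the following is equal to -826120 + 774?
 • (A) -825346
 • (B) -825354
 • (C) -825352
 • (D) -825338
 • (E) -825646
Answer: A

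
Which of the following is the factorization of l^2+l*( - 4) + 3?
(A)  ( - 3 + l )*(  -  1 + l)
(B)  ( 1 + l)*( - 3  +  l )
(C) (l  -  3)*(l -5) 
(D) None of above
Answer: A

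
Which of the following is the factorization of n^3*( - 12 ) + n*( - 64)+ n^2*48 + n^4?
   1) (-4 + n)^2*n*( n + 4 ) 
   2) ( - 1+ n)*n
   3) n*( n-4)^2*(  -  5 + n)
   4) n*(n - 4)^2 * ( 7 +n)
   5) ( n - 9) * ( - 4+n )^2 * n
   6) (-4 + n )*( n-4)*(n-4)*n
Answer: 6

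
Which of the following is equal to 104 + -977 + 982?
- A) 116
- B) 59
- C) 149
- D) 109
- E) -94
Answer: D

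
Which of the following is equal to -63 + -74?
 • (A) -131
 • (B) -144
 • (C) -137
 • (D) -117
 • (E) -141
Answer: C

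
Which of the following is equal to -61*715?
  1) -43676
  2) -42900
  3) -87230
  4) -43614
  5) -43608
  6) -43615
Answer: 6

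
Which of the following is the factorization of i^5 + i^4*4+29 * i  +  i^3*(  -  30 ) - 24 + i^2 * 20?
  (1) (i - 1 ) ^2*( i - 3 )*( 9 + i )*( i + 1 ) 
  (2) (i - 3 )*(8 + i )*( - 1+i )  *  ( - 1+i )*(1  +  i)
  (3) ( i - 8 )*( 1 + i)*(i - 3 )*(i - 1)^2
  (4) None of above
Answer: 2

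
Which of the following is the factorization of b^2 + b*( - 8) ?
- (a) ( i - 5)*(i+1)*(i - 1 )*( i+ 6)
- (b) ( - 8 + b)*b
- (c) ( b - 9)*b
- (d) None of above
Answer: b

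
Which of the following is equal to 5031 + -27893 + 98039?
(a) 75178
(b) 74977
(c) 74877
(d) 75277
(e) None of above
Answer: e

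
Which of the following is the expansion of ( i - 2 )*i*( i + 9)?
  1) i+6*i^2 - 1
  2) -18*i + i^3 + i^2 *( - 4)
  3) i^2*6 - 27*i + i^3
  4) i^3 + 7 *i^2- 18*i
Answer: 4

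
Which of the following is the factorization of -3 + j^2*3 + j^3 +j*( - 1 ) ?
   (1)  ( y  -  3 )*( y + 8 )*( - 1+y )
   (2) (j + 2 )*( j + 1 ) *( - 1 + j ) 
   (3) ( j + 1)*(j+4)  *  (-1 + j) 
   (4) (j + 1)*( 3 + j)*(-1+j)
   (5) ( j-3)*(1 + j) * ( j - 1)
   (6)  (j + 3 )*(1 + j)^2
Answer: 4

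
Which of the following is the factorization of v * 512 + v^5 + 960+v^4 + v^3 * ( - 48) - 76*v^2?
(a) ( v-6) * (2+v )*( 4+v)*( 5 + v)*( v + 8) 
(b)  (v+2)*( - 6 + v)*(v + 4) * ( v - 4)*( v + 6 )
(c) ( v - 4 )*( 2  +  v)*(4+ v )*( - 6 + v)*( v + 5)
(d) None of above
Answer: c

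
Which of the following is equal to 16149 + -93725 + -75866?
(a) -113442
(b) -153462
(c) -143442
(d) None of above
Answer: d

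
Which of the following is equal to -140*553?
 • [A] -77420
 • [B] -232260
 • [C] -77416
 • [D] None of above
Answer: A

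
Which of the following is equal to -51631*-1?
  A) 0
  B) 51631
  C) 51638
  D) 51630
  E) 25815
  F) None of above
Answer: B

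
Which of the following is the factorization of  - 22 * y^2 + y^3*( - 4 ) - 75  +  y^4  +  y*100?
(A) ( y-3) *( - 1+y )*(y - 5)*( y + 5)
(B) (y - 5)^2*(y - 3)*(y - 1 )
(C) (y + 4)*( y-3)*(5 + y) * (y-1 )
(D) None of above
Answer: A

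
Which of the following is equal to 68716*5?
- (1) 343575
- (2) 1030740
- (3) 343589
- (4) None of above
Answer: 4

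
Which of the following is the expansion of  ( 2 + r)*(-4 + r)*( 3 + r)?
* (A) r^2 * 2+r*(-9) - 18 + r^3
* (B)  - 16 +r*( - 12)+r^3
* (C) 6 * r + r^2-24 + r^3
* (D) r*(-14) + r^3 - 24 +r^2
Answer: D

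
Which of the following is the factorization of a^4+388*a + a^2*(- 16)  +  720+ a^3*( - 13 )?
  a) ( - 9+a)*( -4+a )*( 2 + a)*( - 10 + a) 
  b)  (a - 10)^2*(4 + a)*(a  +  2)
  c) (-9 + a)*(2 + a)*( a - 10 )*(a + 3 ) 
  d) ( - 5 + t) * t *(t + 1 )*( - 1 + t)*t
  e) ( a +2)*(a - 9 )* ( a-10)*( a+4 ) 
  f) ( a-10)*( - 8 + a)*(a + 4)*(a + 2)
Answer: e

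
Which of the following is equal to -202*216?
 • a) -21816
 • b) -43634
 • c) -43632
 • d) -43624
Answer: c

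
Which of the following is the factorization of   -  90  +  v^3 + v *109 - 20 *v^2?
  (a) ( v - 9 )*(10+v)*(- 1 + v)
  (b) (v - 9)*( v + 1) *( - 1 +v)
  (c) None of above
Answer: c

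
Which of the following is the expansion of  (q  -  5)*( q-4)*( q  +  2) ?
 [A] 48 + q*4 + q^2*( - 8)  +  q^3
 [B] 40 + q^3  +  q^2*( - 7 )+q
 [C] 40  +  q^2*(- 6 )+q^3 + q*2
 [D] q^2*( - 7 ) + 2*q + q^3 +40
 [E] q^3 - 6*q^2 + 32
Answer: D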